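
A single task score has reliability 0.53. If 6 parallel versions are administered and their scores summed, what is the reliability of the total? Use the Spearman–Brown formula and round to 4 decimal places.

ρ_k = kρ / (1 + (k−1)ρ) = 6·0.53 / (1 + 5·0.53) = 3.180 / 3.650 = 0.8712.

0.8712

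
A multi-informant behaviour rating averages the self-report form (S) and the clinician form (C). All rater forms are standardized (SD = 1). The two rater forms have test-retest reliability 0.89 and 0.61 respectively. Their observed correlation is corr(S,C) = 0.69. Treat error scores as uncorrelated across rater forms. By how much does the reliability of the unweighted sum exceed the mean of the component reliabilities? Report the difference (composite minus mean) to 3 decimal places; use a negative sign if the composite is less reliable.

0.102

Var(sum) = 2 + 1.38 = 3.38; true-score variance = 1.5 + 1.38 = 2.88; composite reliability = 0.8521.
Mean component reliability = 0.7500.
Difference = 0.8521 − 0.7500 = 0.102.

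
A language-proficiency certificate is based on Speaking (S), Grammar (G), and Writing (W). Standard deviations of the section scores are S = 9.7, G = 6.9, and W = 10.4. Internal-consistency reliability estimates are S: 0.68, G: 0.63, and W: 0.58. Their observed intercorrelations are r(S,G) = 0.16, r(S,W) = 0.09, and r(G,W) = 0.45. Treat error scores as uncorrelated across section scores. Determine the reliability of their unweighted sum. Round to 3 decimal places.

Var(S+G+W) = 9.7² + 6.9² + 10.4² + 2·[9.7·6.9·0.16 + 9.7·10.4·0.09 + 6.9·10.4·0.45] = 249.86 + 104.16 = 354.02.
Because errors are independent across components, Cov(Tᵢ,Tⱼ) = Cov(Xᵢ,Xⱼ); the off-diagonal part of the true-score variance is the same as above.
True-score variance = [9.7²·0.68 + 6.9²·0.63 + 10.4²·0.58] + 104.16 = 156.708 + 104.16 = 260.868.
Reliability = 260.868 / 354.02 = 0.737.

0.737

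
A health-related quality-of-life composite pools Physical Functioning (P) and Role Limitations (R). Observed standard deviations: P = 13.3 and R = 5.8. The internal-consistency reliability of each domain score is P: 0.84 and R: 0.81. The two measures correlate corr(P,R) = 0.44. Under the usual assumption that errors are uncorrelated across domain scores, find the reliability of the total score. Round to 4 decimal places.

0.8754

Var(P+R) = 13.3² + 5.8² + 2·[13.3·5.8·0.44] = 210.53 + 67.8832 = 278.413.
Under uncorrelated errors the observed covariances equal the true-score covariances, so only the own-variance terms attenuate.
True-score variance = [13.3²·0.84 + 5.8²·0.81] + 67.8832 = 175.836 + 67.8832 = 243.719.
Reliability = 243.719 / 278.413 = 0.8754.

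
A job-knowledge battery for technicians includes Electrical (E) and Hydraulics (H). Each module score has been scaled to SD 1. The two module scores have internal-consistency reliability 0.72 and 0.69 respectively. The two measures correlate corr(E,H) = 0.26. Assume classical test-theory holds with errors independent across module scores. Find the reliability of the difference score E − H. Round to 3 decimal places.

Var(E−H) = 1 + 1 − 2·0.26 = 2 − 0.52 = 1.48.
With uncorrelated errors the cross-covariances are all true-score covariance, so they carry over unchanged; only the diagonal terms shrink to ρᵢσᵢ².
True-score variance = [0.72 + 0.69] − 0.52 = 1.41 − 0.52 = 0.89.
Reliability = 0.89 / 1.48 = 0.601.

0.601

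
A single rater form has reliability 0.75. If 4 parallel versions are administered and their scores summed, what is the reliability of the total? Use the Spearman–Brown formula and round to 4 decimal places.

0.9231

ρ_k = kρ / (1 + (k−1)ρ) = 4·0.75 / (1 + 3·0.75) = 3.000 / 3.250 = 0.9231.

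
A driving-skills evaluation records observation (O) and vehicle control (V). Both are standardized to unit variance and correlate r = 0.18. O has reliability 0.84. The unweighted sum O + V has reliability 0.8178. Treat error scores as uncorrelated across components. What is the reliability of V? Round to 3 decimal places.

Var(O+V) = 2 + 2·0.18 = 2.360.
True-score variance = ρ_O + ρ_V + 2·0.18, so 0.8178 = (0.84 + ρ_V + 0.36) / 2.360.
ρ_V = 0.8178·2.360 − 0.84 − 0.36 = 0.730.

0.730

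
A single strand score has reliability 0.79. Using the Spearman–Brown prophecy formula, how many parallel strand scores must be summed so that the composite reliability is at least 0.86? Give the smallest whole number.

k ≥ ρ*(1−ρ₁)/(ρ₁(1−ρ*)) = 0.86·0.21 / (0.79·0.14) = 1.633.
Smallest integer k = 2.

2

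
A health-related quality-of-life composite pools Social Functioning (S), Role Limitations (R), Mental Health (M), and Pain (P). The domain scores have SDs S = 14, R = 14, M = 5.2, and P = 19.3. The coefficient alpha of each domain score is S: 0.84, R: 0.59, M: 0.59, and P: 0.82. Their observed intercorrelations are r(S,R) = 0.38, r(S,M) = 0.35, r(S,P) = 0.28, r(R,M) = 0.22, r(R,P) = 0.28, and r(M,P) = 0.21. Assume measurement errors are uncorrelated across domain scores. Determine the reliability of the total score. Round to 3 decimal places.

0.861

Var(S+R+M+P) = 14² + 14² + 5.2² + 19.3² + 2·[14·14·0.38 + 14·5.2·0.35 + 14·19.3·0.28 + 14·5.2·0.22 + 14·19.3·0.28 + 5.2·19.3·0.21] = 791.53 + 576.727 = 1368.26.
With uncorrelated errors the cross-covariances are all true-score covariance, so they carry over unchanged; only the diagonal terms shrink to ρᵢσᵢ².
True-score variance = [14²·0.84 + 14²·0.59 + 5.2²·0.59 + 19.3²·0.82] + 576.727 = 601.675 + 576.727 = 1178.4.
Reliability = 1178.4 / 1368.26 = 0.861.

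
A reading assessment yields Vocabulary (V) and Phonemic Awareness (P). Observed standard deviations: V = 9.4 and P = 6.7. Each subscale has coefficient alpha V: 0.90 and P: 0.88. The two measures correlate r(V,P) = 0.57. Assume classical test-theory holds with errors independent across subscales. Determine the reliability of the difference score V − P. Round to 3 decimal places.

0.769

Var(V−P) = 9.4² + 6.7² − 2·9.4·6.7·0.57 = 133.25 − 71.7972 = 61.4528.
Under uncorrelated errors the observed covariances equal the true-score covariances, so only the own-variance terms attenuate.
True-score variance = [9.4²·0.90 + 6.7²·0.88] − 71.7972 = 119.027 − 71.7972 = 47.23.
Reliability = 47.23 / 61.4528 = 0.769.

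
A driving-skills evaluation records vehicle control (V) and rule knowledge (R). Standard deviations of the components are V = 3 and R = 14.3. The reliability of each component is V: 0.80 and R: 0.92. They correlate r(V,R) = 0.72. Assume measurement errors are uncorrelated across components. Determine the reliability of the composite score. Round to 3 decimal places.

0.934

Var(V+R) = 3² + 14.3² + 2·[3·14.3·0.72] = 213.49 + 61.776 = 275.266.
Because errors are independent across components, Cov(Tᵢ,Tⱼ) = Cov(Xᵢ,Xⱼ); the off-diagonal part of the true-score variance is the same as above.
True-score variance = [3²·0.80 + 14.3²·0.92] + 61.776 = 195.331 + 61.776 = 257.107.
Reliability = 257.107 / 275.266 = 0.934.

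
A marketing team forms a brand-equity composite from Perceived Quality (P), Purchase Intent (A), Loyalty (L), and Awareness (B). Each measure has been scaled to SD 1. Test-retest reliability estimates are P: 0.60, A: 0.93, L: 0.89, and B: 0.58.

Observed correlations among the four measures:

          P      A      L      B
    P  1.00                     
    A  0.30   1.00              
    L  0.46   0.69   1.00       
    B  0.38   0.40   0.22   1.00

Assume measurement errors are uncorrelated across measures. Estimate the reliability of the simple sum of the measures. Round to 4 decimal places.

0.8876

Var(P+A+L+B) = 4 + 2·[0.30 + 0.46 + 0.38 + 0.69 + 0.40 + 0.22] = 4 + 4.9 = 8.9.
With uncorrelated errors the cross-covariances are all true-score covariance, so they carry over unchanged; only the diagonal terms shrink to ρᵢσᵢ².
True-score variance = [0.60 + 0.93 + 0.89 + 0.58] + 4.9 = 3 + 4.9 = 7.9.
Reliability = 7.9 / 8.9 = 0.8876.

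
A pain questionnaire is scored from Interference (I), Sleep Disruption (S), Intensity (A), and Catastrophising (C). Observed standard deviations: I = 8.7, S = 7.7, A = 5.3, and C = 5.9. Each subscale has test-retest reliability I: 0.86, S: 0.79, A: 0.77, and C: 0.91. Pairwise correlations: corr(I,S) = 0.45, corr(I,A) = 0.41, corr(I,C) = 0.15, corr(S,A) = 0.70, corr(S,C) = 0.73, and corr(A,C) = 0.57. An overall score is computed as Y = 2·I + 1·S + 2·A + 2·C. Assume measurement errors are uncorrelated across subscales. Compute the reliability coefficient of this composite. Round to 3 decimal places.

0.930

Var(Y) = 2²·8.7² + 7.7² + 2²·5.3² + 2²·5.9² + 2·[2·8.7·7.7·0.45 + 4·8.7·5.3·0.41 + 4·8.7·5.9·0.15 + 2·7.7·5.3·0.70 + 2·7.7·5.9·0.73 + 4·5.3·5.9·0.57] = 613.65 + 722.934 = 1336.58.
Because errors are independent across components, Cov(Tᵢ,Tⱼ) = Cov(Xᵢ,Xⱼ); the off-diagonal part of the true-score variance is the same as above.
True-score variance = [2²·8.7²·0.86 + 7.7²·0.79 + 2²·5.3²·0.77 + 2²·5.9²·0.91] + 722.934 = 520.438 + 722.934 = 1243.37.
Reliability = 1243.37 / 1336.58 = 0.930.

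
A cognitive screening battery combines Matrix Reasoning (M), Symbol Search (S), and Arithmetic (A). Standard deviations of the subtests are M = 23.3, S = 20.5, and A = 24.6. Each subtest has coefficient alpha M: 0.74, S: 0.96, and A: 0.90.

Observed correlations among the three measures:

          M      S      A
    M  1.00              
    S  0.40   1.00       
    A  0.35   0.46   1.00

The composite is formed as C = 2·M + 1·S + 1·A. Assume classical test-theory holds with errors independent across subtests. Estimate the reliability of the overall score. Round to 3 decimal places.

Var(C) = 2²·23.3² + 20.5² + 24.6² + 2·[2·23.3·20.5·0.40 + 2·23.3·24.6·0.35 + 20.5·24.6·0.46] = 3196.97 + 2030.65 = 5227.62.
With uncorrelated errors the cross-covariances are all true-score covariance, so they carry over unchanged; only the diagonal terms shrink to ρᵢσᵢ².
True-score variance = [2²·23.3²·0.74 + 20.5²·0.96 + 24.6²·0.90] + 2030.65 = 2555.04 + 2030.65 = 4585.69.
Reliability = 4585.69 / 5227.62 = 0.877.

0.877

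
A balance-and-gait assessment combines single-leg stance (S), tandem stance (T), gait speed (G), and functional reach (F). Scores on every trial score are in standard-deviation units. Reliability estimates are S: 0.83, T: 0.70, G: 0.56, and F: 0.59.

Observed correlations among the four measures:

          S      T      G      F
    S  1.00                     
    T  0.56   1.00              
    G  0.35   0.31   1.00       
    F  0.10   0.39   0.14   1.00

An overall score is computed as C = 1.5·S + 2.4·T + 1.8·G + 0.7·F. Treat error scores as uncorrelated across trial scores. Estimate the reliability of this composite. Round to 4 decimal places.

Var(C) = 1.5² + 2.4² + 1.8² + 0.7² + 2·[3.6·0.56 + 2.7·0.35 + 1.05·0.10 + 4.32·0.31 + 1.68·0.39 + 1.26·0.14] = 11.74 + 10.4736 = 22.2136.
With uncorrelated errors the cross-covariances are all true-score covariance, so they carry over unchanged; only the diagonal terms shrink to ρᵢσᵢ².
True-score variance = [1.5²·0.83 + 2.4²·0.70 + 1.8²·0.56 + 0.7²·0.59] + 10.4736 = 8.003 + 10.4736 = 18.4766.
Reliability = 18.4766 / 22.2136 = 0.8318.

0.8318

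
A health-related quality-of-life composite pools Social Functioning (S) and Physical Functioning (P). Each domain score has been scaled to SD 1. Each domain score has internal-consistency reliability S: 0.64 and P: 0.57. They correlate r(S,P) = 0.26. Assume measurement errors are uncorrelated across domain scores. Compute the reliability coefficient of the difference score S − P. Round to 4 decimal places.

Var(S−P) = 1 + 1 − 2·0.26 = 2 − 0.52 = 1.48.
Under uncorrelated errors the observed covariances equal the true-score covariances, so only the own-variance terms attenuate.
True-score variance = [0.64 + 0.57] − 0.52 = 1.21 − 0.52 = 0.69.
Reliability = 0.69 / 1.48 = 0.4662.

0.4662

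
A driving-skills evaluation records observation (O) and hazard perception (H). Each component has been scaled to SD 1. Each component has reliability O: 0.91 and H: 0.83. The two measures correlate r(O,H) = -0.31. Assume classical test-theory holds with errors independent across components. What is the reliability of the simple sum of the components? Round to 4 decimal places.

0.8116

Var(O+H) = 2 + 2·[(-0.31)] = 2 − 0.62 = 1.38.
Because errors are independent across components, Cov(Tᵢ,Tⱼ) = Cov(Xᵢ,Xⱼ); the off-diagonal part of the true-score variance is the same as above.
True-score variance = [0.91 + 0.83] − 0.62 = 1.74 − 0.62 = 1.12.
Reliability = 1.12 / 1.38 = 0.8116.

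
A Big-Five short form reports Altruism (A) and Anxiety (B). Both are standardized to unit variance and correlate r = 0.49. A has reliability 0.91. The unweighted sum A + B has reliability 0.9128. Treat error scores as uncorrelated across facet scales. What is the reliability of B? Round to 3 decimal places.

Var(A+B) = 2 + 2·0.49 = 2.980.
True-score variance = ρ_A + ρ_B + 2·0.49, so 0.9128 = (0.91 + ρ_B + 0.98) / 2.980.
ρ_B = 0.9128·2.980 − 0.91 − 0.98 = 0.830.

0.830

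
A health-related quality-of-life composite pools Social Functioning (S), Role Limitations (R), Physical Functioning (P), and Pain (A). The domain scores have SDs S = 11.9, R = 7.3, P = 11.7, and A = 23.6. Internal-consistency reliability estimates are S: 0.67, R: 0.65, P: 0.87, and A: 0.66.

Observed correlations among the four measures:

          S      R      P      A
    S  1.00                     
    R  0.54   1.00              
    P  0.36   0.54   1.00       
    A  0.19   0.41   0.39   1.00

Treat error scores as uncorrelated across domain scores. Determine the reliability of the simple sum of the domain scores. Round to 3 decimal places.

0.834

Var(S+R+P+A) = 11.9² + 7.3² + 11.7² + 23.6² + 2·[11.9·7.3·0.54 + 11.9·11.7·0.36 + 11.9·23.6·0.19 + 7.3·11.7·0.54 + 7.3·23.6·0.41 + 11.7·23.6·0.39] = 888.75 + 749.67 = 1638.42.
With uncorrelated errors the cross-covariances are all true-score covariance, so they carry over unchanged; only the diagonal terms shrink to ρᵢσᵢ².
True-score variance = [11.9²·0.67 + 7.3²·0.65 + 11.7²·0.87 + 23.6²·0.66] + 749.67 = 616.205 + 749.67 = 1365.88.
Reliability = 1365.88 / 1638.42 = 0.834.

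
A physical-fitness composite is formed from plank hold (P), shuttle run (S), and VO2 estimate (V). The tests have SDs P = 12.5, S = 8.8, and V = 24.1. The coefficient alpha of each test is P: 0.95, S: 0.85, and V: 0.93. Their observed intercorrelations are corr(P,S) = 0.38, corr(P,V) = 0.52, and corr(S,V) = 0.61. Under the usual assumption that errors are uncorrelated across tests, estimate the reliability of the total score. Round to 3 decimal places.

0.959

Var(P+S+V) = 12.5² + 8.8² + 24.1² + 2·[12.5·8.8·0.38 + 12.5·24.1·0.52 + 8.8·24.1·0.61] = 814.5 + 655.638 = 1470.14.
Because errors are independent across components, Cov(Tᵢ,Tⱼ) = Cov(Xᵢ,Xⱼ); the off-diagonal part of the true-score variance is the same as above.
True-score variance = [12.5²·0.95 + 8.8²·0.85 + 24.1²·0.93] + 655.638 = 754.415 + 655.638 = 1410.05.
Reliability = 1410.05 / 1470.14 = 0.959.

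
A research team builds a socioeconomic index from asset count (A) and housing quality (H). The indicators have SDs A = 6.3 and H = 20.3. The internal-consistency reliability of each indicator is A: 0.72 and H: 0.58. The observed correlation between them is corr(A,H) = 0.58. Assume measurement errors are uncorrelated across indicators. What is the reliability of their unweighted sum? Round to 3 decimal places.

0.693

Var(A+H) = 6.3² + 20.3² + 2·[6.3·20.3·0.58] = 451.78 + 148.352 = 600.132.
With uncorrelated errors the cross-covariances are all true-score covariance, so they carry over unchanged; only the diagonal terms shrink to ρᵢσᵢ².
True-score variance = [6.3²·0.72 + 20.3²·0.58] + 148.352 = 267.589 + 148.352 = 415.941.
Reliability = 415.941 / 600.132 = 0.693.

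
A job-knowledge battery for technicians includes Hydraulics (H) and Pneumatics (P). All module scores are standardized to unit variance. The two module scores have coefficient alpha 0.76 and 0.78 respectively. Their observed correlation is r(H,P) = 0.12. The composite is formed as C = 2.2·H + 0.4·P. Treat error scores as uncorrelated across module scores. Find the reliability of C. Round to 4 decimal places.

0.7703

Var(C) = 2.2² + 0.4² + 2·[0.88·0.12] = 5 + 0.2112 = 5.2112.
Under uncorrelated errors the observed covariances equal the true-score covariances, so only the own-variance terms attenuate.
True-score variance = [2.2²·0.76 + 0.4²·0.78] + 0.2112 = 3.8032 + 0.2112 = 4.0144.
Reliability = 4.0144 / 5.2112 = 0.7703.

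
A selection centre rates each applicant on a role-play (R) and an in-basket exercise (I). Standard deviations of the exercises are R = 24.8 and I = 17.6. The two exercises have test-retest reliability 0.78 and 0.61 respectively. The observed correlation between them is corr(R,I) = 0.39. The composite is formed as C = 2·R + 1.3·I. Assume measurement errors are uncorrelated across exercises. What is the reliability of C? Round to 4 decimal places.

0.8073

Var(C) = 2²·24.8² + 1.3²·17.6² + 2·[2.6·24.8·17.6·0.39] = 2983.65 + 885.181 = 3868.84.
Under uncorrelated errors the observed covariances equal the true-score covariances, so only the own-variance terms attenuate.
True-score variance = [2²·24.8²·0.78 + 1.3²·17.6²·0.61] + 885.181 = 2238.26 + 885.181 = 3123.44.
Reliability = 3123.44 / 3868.84 = 0.8073.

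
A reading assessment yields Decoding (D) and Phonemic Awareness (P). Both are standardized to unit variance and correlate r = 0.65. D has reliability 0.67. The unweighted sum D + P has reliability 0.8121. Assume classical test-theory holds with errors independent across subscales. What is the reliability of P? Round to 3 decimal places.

0.710

Var(D+P) = 2 + 2·0.65 = 3.300.
True-score variance = ρ_D + ρ_P + 2·0.65, so 0.8121 = (0.67 + ρ_P + 1.30) / 3.300.
ρ_P = 0.8121·3.300 − 0.67 − 1.30 = 0.710.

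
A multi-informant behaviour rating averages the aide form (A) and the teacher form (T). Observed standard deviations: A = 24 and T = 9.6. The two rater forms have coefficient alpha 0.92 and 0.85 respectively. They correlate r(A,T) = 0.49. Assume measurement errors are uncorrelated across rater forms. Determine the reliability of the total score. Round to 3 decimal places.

Var(A+T) = 24² + 9.6² + 2·[24·9.6·0.49] = 668.16 + 225.792 = 893.952.
Because errors are independent across components, Cov(Tᵢ,Tⱼ) = Cov(Xᵢ,Xⱼ); the off-diagonal part of the true-score variance is the same as above.
True-score variance = [24²·0.92 + 9.6²·0.85] + 225.792 = 608.256 + 225.792 = 834.048.
Reliability = 834.048 / 893.952 = 0.933.

0.933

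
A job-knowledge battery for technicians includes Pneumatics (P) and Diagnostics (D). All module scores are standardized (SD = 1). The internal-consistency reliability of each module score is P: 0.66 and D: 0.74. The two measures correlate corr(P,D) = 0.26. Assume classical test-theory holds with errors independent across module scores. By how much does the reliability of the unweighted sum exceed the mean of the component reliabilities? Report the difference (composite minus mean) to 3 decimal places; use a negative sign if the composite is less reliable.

0.062

Var(sum) = 2 + 0.52 = 2.52; true-score variance = 1.4 + 0.52 = 1.92; composite reliability = 0.7619.
Mean component reliability = 0.7000.
Difference = 0.7619 − 0.7000 = 0.062.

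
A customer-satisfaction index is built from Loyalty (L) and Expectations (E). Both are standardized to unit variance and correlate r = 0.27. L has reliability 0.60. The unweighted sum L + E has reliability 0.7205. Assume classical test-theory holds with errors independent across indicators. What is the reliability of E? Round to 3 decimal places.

0.690

Var(L+E) = 2 + 2·0.27 = 2.540.
True-score variance = ρ_L + ρ_E + 2·0.27, so 0.7205 = (0.60 + ρ_E + 0.54) / 2.540.
ρ_E = 0.7205·2.540 − 0.60 − 0.54 = 0.690.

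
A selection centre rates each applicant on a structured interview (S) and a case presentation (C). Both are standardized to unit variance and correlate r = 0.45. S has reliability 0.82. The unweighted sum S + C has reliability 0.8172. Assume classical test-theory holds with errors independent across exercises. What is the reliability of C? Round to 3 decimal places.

Var(S+C) = 2 + 2·0.45 = 2.900.
True-score variance = ρ_S + ρ_C + 2·0.45, so 0.8172 = (0.82 + ρ_C + 0.90) / 2.900.
ρ_C = 0.8172·2.900 − 0.82 − 0.90 = 0.650.

0.650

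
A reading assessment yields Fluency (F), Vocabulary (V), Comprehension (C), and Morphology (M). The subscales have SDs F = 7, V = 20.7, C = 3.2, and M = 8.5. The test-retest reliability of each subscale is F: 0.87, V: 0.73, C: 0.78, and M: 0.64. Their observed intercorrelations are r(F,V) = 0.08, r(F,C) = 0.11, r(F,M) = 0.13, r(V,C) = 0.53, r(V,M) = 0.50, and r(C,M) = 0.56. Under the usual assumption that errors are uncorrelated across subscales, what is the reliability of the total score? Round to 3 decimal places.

0.829

Var(F+V+C+M) = 7² + 20.7² + 3.2² + 8.5² + 2·[7·20.7·0.08 + 7·3.2·0.11 + 7·8.5·0.13 + 20.7·3.2·0.53 + 20.7·8.5·0.50 + 3.2·8.5·0.56] = 559.98 + 320.21 = 880.19.
Because errors are independent across components, Cov(Tᵢ,Tⱼ) = Cov(Xᵢ,Xⱼ); the off-diagonal part of the true-score variance is the same as above.
True-score variance = [7²·0.87 + 20.7²·0.73 + 3.2²·0.78 + 8.5²·0.64] + 320.21 = 409.655 + 320.21 = 729.865.
Reliability = 729.865 / 880.19 = 0.829.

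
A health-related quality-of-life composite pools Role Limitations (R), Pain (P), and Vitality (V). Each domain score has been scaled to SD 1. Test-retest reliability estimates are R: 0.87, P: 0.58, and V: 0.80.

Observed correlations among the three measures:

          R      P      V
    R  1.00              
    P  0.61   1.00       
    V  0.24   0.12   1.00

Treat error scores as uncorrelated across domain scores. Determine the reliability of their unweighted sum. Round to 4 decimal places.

0.8482

Var(R+P+V) = 3 + 2·[0.61 + 0.24 + 0.12] = 3 + 1.94 = 4.94.
Because errors are independent across components, Cov(Tᵢ,Tⱼ) = Cov(Xᵢ,Xⱼ); the off-diagonal part of the true-score variance is the same as above.
True-score variance = [0.87 + 0.58 + 0.80] + 1.94 = 2.25 + 1.94 = 4.19.
Reliability = 4.19 / 4.94 = 0.8482.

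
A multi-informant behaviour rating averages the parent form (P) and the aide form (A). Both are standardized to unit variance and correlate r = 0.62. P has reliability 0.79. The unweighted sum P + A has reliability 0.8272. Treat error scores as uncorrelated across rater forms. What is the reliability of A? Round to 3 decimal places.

0.650

Var(P+A) = 2 + 2·0.62 = 3.240.
True-score variance = ρ_P + ρ_A + 2·0.62, so 0.8272 = (0.79 + ρ_A + 1.24) / 3.240.
ρ_A = 0.8272·3.240 − 0.79 − 1.24 = 0.650.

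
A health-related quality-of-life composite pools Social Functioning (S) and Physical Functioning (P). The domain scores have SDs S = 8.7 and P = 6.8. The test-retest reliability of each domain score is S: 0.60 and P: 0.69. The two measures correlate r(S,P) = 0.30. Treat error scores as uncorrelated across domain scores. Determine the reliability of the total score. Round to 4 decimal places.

0.7166

Var(S+P) = 8.7² + 6.8² + 2·[8.7·6.8·0.30] = 121.93 + 35.496 = 157.426.
Because errors are independent across components, Cov(Tᵢ,Tⱼ) = Cov(Xᵢ,Xⱼ); the off-diagonal part of the true-score variance is the same as above.
True-score variance = [8.7²·0.60 + 6.8²·0.69] + 35.496 = 77.3196 + 35.496 = 112.816.
Reliability = 112.816 / 157.426 = 0.7166.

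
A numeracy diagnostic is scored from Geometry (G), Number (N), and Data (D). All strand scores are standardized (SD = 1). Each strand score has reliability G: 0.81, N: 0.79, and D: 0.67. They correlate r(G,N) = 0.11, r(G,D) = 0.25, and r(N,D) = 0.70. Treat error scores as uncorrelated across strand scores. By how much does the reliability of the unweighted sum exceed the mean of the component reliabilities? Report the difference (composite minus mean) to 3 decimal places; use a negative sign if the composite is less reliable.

Var(sum) = 3 + 2.12 = 5.12; true-score variance = 2.27 + 2.12 = 4.39; composite reliability = 0.8574.
Mean component reliability = 0.7567.
Difference = 0.8574 − 0.7567 = 0.101.

0.101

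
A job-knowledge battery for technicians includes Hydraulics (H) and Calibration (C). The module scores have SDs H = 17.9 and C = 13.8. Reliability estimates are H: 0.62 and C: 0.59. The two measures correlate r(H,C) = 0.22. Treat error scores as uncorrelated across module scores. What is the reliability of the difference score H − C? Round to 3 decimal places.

0.503

Var(H−C) = 17.9² + 13.8² − 2·17.9·13.8·0.22 = 510.85 − 108.689 = 402.161.
Because errors are independent across components, Cov(Tᵢ,Tⱼ) = Cov(Xᵢ,Xⱼ); the off-diagonal part of the true-score variance is the same as above.
True-score variance = [17.9²·0.62 + 13.8²·0.59] − 108.689 = 311.014 − 108.689 = 202.325.
Reliability = 202.325 / 402.161 = 0.503.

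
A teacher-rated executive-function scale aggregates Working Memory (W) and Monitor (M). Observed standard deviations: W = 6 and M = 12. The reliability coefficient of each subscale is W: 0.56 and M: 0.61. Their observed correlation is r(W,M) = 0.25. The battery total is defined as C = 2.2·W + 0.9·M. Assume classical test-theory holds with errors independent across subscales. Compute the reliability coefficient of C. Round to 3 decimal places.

Var(C) = 2.2²·6² + 0.9²·12² + 2·[1.98·6·12·0.25] = 290.88 + 71.28 = 362.16.
With uncorrelated errors the cross-covariances are all true-score covariance, so they carry over unchanged; only the diagonal terms shrink to ρᵢσᵢ².
True-score variance = [2.2²·6²·0.56 + 0.9²·12²·0.61] + 71.28 = 168.725 + 71.28 = 240.005.
Reliability = 240.005 / 362.16 = 0.663.

0.663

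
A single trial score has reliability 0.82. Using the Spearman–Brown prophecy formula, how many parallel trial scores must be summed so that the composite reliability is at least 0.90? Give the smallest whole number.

k ≥ ρ*(1−ρ₁)/(ρ₁(1−ρ*)) = 0.90·0.18 / (0.82·0.10) = 1.976.
Smallest integer k = 2.

2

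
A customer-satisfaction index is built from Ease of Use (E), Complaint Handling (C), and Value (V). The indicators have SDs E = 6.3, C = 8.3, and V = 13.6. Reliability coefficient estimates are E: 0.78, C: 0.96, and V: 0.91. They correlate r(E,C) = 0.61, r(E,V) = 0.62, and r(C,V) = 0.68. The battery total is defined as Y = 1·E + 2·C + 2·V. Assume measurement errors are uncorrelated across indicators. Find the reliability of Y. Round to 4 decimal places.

0.9570

Var(Y) = 6.3² + 2²·8.3² + 2²·13.6² + 2·[2·6.3·8.3·0.61 + 2·6.3·13.6·0.62 + 4·8.3·13.6·0.68] = 1055.09 + 954.141 = 2009.23.
With uncorrelated errors the cross-covariances are all true-score covariance, so they carry over unchanged; only the diagonal terms shrink to ρᵢσᵢ².
True-score variance = [6.3²·0.78 + 2²·8.3²·0.96 + 2²·13.6²·0.91] + 954.141 = 968.75 + 954.141 = 1922.89.
Reliability = 1922.89 / 2009.23 = 0.9570.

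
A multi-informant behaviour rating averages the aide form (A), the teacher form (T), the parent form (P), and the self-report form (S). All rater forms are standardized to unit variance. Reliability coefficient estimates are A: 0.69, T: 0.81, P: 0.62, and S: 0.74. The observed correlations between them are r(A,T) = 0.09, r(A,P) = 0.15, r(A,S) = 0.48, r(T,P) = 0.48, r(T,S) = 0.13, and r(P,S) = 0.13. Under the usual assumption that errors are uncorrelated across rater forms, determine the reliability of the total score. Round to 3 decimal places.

Var(A+T+P+S) = 4 + 2·[0.09 + 0.15 + 0.48 + 0.48 + 0.13 + 0.13] = 4 + 2.92 = 6.92.
Under uncorrelated errors the observed covariances equal the true-score covariances, so only the own-variance terms attenuate.
True-score variance = [0.69 + 0.81 + 0.62 + 0.74] + 2.92 = 2.86 + 2.92 = 5.78.
Reliability = 5.78 / 6.92 = 0.835.

0.835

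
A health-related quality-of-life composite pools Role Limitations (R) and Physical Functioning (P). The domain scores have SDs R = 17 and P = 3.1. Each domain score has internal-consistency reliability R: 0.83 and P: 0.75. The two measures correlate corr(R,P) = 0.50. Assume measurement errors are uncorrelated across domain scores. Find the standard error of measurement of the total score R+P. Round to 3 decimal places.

7.179

Var(total) = 298.61 + 52.7 = 351.31.
True-score variance = 247.077 + 52.7 = 299.777, so reliability = 0.8533.
Error variance = 351.31 − 299.777 = 51.5325; SEM = √51.5325 = 7.179.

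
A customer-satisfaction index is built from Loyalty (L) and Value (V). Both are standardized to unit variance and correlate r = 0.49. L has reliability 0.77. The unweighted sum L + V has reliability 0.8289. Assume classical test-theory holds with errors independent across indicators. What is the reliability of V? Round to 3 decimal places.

Var(L+V) = 2 + 2·0.49 = 2.980.
True-score variance = ρ_L + ρ_V + 2·0.49, so 0.8289 = (0.77 + ρ_V + 0.98) / 2.980.
ρ_V = 0.8289·2.980 − 0.77 − 0.98 = 0.720.

0.720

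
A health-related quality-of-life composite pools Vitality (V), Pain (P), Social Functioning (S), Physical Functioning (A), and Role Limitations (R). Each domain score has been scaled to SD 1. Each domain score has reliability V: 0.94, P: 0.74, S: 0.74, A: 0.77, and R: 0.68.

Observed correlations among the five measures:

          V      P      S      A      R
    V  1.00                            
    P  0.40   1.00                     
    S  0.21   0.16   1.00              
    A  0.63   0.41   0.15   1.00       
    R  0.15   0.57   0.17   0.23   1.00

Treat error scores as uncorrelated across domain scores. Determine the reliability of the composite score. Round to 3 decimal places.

Var(V+P+S+A+R) = 5 + 2·[0.40 + 0.21 + 0.63 + 0.15 + 0.16 + 0.41 + 0.57 + 0.15 + 0.17 + 0.23] = 5 + 6.16 = 11.16.
Because errors are independent across components, Cov(Tᵢ,Tⱼ) = Cov(Xᵢ,Xⱼ); the off-diagonal part of the true-score variance is the same as above.
True-score variance = [0.94 + 0.74 + 0.74 + 0.77 + 0.68] + 6.16 = 3.87 + 6.16 = 10.03.
Reliability = 10.03 / 11.16 = 0.899.

0.899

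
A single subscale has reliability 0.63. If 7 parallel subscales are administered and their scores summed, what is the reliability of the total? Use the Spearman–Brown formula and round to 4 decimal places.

ρ_k = kρ / (1 + (k−1)ρ) = 7·0.63 / (1 + 6·0.63) = 4.410 / 4.780 = 0.9226.

0.9226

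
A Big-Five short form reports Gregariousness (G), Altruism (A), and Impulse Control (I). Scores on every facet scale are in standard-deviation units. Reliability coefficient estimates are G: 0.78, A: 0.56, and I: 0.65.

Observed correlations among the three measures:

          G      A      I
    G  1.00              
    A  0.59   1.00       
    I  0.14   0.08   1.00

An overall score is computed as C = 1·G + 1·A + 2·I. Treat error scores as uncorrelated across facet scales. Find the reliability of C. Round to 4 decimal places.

0.7444

Var(C) = 1 + 1 + 2² + 2·[0.59 + 2·0.14 + 2·0.08] = 6 + 2.06 = 8.06.
With uncorrelated errors the cross-covariances are all true-score covariance, so they carry over unchanged; only the diagonal terms shrink to ρᵢσᵢ².
True-score variance = [0.78 + 0.56 + 2²·0.65] + 2.06 = 3.94 + 2.06 = 6.
Reliability = 6 / 8.06 = 0.7444.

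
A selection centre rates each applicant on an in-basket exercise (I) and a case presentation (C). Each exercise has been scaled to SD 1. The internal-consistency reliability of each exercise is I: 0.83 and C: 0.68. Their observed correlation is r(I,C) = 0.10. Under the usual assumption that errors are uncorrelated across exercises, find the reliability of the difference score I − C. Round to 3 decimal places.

0.728

Var(I−C) = 1 + 1 − 2·0.10 = 2 − 0.2 = 1.8.
With uncorrelated errors the cross-covariances are all true-score covariance, so they carry over unchanged; only the diagonal terms shrink to ρᵢσᵢ².
True-score variance = [0.83 + 0.68] − 0.2 = 1.51 − 0.2 = 1.31.
Reliability = 1.31 / 1.8 = 0.728.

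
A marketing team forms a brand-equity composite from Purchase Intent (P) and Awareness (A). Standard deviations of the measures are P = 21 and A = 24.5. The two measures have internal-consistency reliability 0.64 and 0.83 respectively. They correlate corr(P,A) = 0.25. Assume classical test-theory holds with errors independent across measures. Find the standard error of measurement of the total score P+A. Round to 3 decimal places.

16.149

Var(total) = 1041.25 + 257.25 = 1298.5.
True-score variance = 780.447 + 257.25 = 1037.7, so reliability = 0.7992.
Error variance = 1298.5 − 1037.7 = 260.803; SEM = √260.803 = 16.149.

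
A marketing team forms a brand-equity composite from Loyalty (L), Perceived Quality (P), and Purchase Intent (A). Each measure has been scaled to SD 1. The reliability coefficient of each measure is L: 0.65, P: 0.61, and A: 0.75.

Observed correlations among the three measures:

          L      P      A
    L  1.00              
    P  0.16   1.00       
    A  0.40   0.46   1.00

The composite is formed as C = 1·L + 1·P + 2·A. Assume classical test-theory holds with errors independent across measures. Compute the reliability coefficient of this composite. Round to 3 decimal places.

0.822

Var(C) = 1 + 1 + 2² + 2·[0.16 + 2·0.40 + 2·0.46] = 6 + 3.76 = 9.76.
Because errors are independent across components, Cov(Tᵢ,Tⱼ) = Cov(Xᵢ,Xⱼ); the off-diagonal part of the true-score variance is the same as above.
True-score variance = [0.65 + 0.61 + 2²·0.75] + 3.76 = 4.26 + 3.76 = 8.02.
Reliability = 8.02 / 9.76 = 0.822.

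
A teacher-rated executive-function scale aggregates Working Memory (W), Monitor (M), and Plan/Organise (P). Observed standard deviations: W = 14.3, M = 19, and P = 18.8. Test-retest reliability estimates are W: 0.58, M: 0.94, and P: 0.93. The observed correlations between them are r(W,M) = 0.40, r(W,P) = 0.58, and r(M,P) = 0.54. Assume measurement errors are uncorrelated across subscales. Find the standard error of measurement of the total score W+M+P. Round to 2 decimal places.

Var(total) = 918.93 + 914.99 = 1833.92.
True-score variance = 786.643 + 914.99 = 1701.63, so reliability = 0.9279.
Error variance = 1833.92 − 1701.63 = 132.287; SEM = √132.287 = 11.50.

11.50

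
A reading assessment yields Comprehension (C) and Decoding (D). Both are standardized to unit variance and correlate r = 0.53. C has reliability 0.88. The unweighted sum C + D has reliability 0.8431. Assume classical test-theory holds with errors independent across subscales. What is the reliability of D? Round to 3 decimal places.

Var(C+D) = 2 + 2·0.53 = 3.060.
True-score variance = ρ_C + ρ_D + 2·0.53, so 0.8431 = (0.88 + ρ_D + 1.06) / 3.060.
ρ_D = 0.8431·3.060 − 0.88 − 1.06 = 0.640.

0.640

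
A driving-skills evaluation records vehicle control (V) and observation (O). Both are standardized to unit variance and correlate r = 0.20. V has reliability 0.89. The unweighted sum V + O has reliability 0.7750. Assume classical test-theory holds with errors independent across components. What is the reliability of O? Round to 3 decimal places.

Var(V+O) = 2 + 2·0.20 = 2.400.
True-score variance = ρ_V + ρ_O + 2·0.20, so 0.7750 = (0.89 + ρ_O + 0.40) / 2.400.
ρ_O = 0.7750·2.400 − 0.89 − 0.40 = 0.570.

0.570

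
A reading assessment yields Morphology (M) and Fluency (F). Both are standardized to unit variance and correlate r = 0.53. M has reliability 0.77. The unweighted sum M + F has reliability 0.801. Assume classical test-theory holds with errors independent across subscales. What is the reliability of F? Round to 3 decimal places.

Var(M+F) = 2 + 2·0.53 = 3.060.
True-score variance = ρ_M + ρ_F + 2·0.53, so 0.801 = (0.77 + ρ_F + 1.06) / 3.060.
ρ_F = 0.801·3.060 − 0.77 − 1.06 = 0.621.

0.621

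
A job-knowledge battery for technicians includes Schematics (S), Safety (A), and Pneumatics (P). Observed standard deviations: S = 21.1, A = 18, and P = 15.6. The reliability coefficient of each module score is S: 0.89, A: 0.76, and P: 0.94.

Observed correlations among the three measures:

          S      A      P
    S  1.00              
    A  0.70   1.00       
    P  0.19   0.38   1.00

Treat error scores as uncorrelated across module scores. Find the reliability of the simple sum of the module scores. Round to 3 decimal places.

Var(S+A+P) = 21.1² + 18² + 15.6² + 2·[21.1·18·0.70 + 21.1·15.6·0.19 + 18·15.6·0.38] = 1012.57 + 870.209 = 1882.78.
Because errors are independent across components, Cov(Tᵢ,Tⱼ) = Cov(Xᵢ,Xⱼ); the off-diagonal part of the true-score variance is the same as above.
True-score variance = [21.1²·0.89 + 18²·0.76 + 15.6²·0.94] + 870.209 = 871.235 + 870.209 = 1741.44.
Reliability = 1741.44 / 1882.78 = 0.925.

0.925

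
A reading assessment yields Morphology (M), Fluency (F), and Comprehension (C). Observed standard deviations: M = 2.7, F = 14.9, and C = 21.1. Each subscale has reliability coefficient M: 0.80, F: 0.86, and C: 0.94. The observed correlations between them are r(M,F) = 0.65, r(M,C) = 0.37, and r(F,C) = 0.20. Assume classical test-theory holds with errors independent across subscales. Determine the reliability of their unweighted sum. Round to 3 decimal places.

0.934

Var(M+F+C) = 2.7² + 14.9² + 21.1² + 2·[2.7·14.9·0.65 + 2.7·21.1·0.37 + 14.9·21.1·0.20] = 674.51 + 220.213 = 894.723.
With uncorrelated errors the cross-covariances are all true-score covariance, so they carry over unchanged; only the diagonal terms shrink to ρᵢσᵢ².
True-score variance = [2.7²·0.80 + 14.9²·0.86 + 21.1²·0.94] + 220.213 = 615.258 + 220.213 = 835.471.
Reliability = 835.471 / 894.723 = 0.934.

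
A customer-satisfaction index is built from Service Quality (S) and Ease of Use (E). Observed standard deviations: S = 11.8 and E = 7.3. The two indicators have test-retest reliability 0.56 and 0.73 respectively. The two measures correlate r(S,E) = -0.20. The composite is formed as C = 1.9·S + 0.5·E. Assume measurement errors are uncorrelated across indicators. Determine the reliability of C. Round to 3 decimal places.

Var(C) = 1.9²·11.8² + 0.5²·7.3² + 2·[0.95·11.8·7.3·(-0.20)] = 515.979 − 32.7332 = 483.246.
Because errors are independent across components, Cov(Tᵢ,Tⱼ) = Cov(Xᵢ,Xⱼ); the off-diagonal part of the true-score variance is the same as above.
True-score variance = [1.9²·11.8²·0.56 + 0.5²·7.3²·0.73] − 32.7332 = 291.213 − 32.7332 = 258.48.
Reliability = 258.48 / 483.246 = 0.535.

0.535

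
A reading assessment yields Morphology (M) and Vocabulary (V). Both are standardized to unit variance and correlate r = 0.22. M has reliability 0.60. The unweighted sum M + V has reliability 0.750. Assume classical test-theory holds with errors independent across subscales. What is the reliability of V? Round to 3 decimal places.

Var(M+V) = 2 + 2·0.22 = 2.440.
True-score variance = ρ_M + ρ_V + 2·0.22, so 0.750 = (0.60 + ρ_V + 0.44) / 2.440.
ρ_V = 0.750·2.440 − 0.60 − 0.44 = 0.790.

0.790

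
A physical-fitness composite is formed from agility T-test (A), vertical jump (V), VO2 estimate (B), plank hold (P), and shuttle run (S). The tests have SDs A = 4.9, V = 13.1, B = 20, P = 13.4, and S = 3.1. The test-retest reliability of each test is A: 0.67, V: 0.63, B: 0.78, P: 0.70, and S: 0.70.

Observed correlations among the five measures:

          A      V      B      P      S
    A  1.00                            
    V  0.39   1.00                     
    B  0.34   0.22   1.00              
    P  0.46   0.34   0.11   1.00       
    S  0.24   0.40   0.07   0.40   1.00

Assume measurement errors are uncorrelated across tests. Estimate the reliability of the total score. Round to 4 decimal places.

0.8383

Var(A+V+B+P+S) = 4.9² + 13.1² + 20² + 13.4² + 3.1² + 2·[4.9·13.1·0.39 + 4.9·20·0.34 + 4.9·13.4·0.46 + 4.9·3.1·0.24 + 13.1·20·0.22 + 13.1·13.4·0.34 + 13.1·3.1·0.40 + 20·13.4·0.11 + 20·3.1·0.07 + 13.4·3.1·0.40] = 784.79 + 552.414 = 1337.2.
Under uncorrelated errors the observed covariances equal the true-score covariances, so only the own-variance terms attenuate.
True-score variance = [4.9²·0.67 + 13.1²·0.63 + 20²·0.78 + 13.4²·0.70 + 3.1²·0.70] + 552.414 = 568.62 + 552.414 = 1121.03.
Reliability = 1121.03 / 1337.2 = 0.8383.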